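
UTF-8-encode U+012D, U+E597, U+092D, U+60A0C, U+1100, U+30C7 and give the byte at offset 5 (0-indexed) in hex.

U+012D → 2-byte form C4 AD at offsets 0–1.
U+E597 → 3-byte form EE 96 97 at offsets 2–4.
U+092D → 3-byte form E0 A4 AD at offsets 5–7.
Offset 5 falls in char 3's range; it's byte 1 of E0 A4 AD = 0xE0.

0xE0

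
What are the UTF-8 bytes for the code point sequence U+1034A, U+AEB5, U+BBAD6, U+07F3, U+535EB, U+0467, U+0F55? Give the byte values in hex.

U+1034A: 4-byte form → F0 90 8D 8A.
U+AEB5: 3-byte form → EA BA B5.
U+BBAD6: 4-byte form → F2 BB AB 96.
U+07F3: 2-byte form → DF B3.
U+535EB: 4-byte form → F1 93 97 AB.
U+0467: 2-byte form → D1 A7.
U+0F55: 3-byte form → E0 BD 95.
Concatenated (22 bytes): F0 90 8D 8A EA BA B5 F2 BB AB 96 DF B3 F1 93 97 AB D1 A7 E0 BD 95.

F0 90 8D 8A EA BA B5 F2 BB AB 96 DF B3 F1 93 97 AB D1 A7 E0 BD 95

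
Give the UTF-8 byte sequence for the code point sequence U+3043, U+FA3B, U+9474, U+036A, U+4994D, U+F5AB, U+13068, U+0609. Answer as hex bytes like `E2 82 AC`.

U+3043: 3-byte form → E3 81 83.
U+FA3B: 3-byte form → EF A8 BB.
U+9474: 3-byte form → E9 91 B4.
U+036A: 2-byte form → CD AA.
U+4994D: 4-byte form → F1 89 A5 8D.
U+F5AB: 3-byte form → EF 96 AB.
U+13068: 4-byte form → F0 93 81 A8.
U+0609: 2-byte form → D8 89.
Concatenated (24 bytes): E3 81 83 EF A8 BB E9 91 B4 CD AA F1 89 A5 8D EF 96 AB F0 93 81 A8 D8 89.

E3 81 83 EF A8 BB E9 91 B4 CD AA F1 89 A5 8D EF 96 AB F0 93 81 A8 D8 89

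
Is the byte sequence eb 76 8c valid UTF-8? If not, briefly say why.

invalid (non-continuation byte where continuation expected)

Leading byte 0xEB = 11101011 → 3-byte form.
Byte 2 is 0x76 = 01110110, which is not 10xxxxxx — expected a continuation byte.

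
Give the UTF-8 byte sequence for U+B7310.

U+B7310 = 0xB7310 = 750352 decimal. In range U+10000–U+10FFFF → 4-byte form: 11110xxx 10xxxxxx 10xxxxxx 10xxxxxx.
Binary (21 bits): 010110111001100010000.
Split 3+6+6+6: 010 | 110111 | 001100 | 010000.
Byte 1: 11110010 = 0xF2.
Byte 2: 10110111 = 0xB7.
Byte 3: 10001100 = 0x8C.
Byte 4: 10010000 = 0x90.

F2 B7 8C 90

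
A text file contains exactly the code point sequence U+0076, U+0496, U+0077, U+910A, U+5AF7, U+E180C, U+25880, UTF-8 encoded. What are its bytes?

U+0076: 1-byte form → 76.
U+0496: 2-byte form → D2 96.
U+0077: 1-byte form → 77.
U+910A: 3-byte form → E9 84 8A.
U+5AF7: 3-byte form → E5 AB B7.
U+E180C: 4-byte form → F3 A1 A0 8C.
U+25880: 4-byte form → F0 A5 A2 80.
Concatenated (18 bytes): 76 D2 96 77 E9 84 8A E5 AB B7 F3 A1 A0 8C F0 A5 A2 80.

76 D2 96 77 E9 84 8A E5 AB B7 F3 A1 A0 8C F0 A5 A2 80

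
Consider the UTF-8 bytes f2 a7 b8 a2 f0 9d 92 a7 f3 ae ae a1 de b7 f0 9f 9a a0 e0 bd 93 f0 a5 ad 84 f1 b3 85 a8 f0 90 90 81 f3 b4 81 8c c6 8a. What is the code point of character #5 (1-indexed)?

U+1F6A0

Offset 0: leading byte 0xF2 = 11110010 → 4-byte char #1 = F2 A7 B8 A2.
Offset 4: leading byte 0xF0 = 11110000 → 4-byte char #2 = F0 9D 92 A7.
Offset 8: leading byte 0xF3 = 11110011 → 4-byte char #3 = F3 AE AE A1.
Offset 12: leading byte 0xDE = 11011110 → 2-byte char #4 = DE B7.
Offset 14: leading byte 0xF0 = 11110000 → 4-byte char #5 = F0 9F 9A A0.
Leading byte 0xF0 = 11110000 matches 11110xxx → 4-byte sequence.
Byte 1: 0xF0 = 11110000, payload 000 (3 bits).
Byte 2: 0x9F = 10011111 (10xxxxxx ✓), payload 011111.
Byte 3: 0x9A = 10011010 (10xxxxxx ✓), payload 011010.
Byte 4: 0xA0 = 10100000 (10xxxxxx ✓), payload 100000.
Concatenate: 000011111011010100000 = 0x1F6A0 (21 bits → U+1F6A0).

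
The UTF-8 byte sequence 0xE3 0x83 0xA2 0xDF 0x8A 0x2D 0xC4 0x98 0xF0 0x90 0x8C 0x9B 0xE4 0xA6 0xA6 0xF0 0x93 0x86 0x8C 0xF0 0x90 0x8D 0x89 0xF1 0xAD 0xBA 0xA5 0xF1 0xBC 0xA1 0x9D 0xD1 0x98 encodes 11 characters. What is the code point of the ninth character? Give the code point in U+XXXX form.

Offset 0: leading byte 0xE3 = 11100011 → 3-byte char #1 = E3 83 A2.
Offset 3: leading byte 0xDF = 11011111 → 2-byte char #2 = DF 8A.
Offset 5: leading byte 0x2D = 00101101 → 1-byte char #3 = 2D.
Offset 6: leading byte 0xC4 = 11000100 → 2-byte char #4 = C4 98.
Offset 8: leading byte 0xF0 = 11110000 → 4-byte char #5 = F0 90 8C 9B.
Offset 12: leading byte 0xE4 = 11100100 → 3-byte char #6 = E4 A6 A6.
Offset 15: leading byte 0xF0 = 11110000 → 4-byte char #7 = F0 93 86 8C.
Offset 19: leading byte 0xF0 = 11110000 → 4-byte char #8 = F0 90 8D 89.
Offset 23: leading byte 0xF1 = 11110001 → 4-byte char #9 = F1 AD BA A5.
Leading byte 0xF1 = 11110001 matches 11110xxx → 4-byte sequence.
Byte 1: 0xF1 = 11110001, payload 001 (3 bits).
Byte 2: 0xAD = 10101101 (10xxxxxx ✓), payload 101101.
Byte 3: 0xBA = 10111010 (10xxxxxx ✓), payload 111010.
Byte 4: 0xA5 = 10100101 (10xxxxxx ✓), payload 100101.
Concatenate: 001101101111010100101 = 0x6DEA5 (21 bits → U+6DEA5).

U+6DEA5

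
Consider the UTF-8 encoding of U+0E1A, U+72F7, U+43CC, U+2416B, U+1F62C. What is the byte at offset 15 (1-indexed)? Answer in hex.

1-indexed offset 15 is 0-indexed offset 14.
U+0E1A → 3-byte form E0 B8 9A at offsets 0–2.
U+72F7 → 3-byte form E7 8B B7 at offsets 3–5.
U+43CC → 3-byte form E4 8F 8C at offsets 6–8.
U+2416B → 4-byte form F0 A4 85 AB at offsets 9–12.
U+1F62C → 4-byte form F0 9F 98 AC at offsets 13–16.
Offset 14 falls in char 5's range; it's byte 2 of F0 9F 98 AC = 0x9F.

0x9F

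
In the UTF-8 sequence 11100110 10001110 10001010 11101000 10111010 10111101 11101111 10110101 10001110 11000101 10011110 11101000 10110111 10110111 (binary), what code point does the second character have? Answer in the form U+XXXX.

U+8EBD

Offset 0: leading byte 0xE6 = 11100110 → 3-byte char #1 = E6 8E 8A.
Offset 3: leading byte 0xE8 = 11101000 → 3-byte char #2 = E8 BA BD.
Leading byte 0xE8 = 11101000 matches 1110xxxx → 3-byte sequence.
Byte 1: 0xE8 = 11101000, payload 1000 (4 bits).
Byte 2: 0xBA = 10111010 (10xxxxxx ✓), payload 111010.
Byte 3: 0xBD = 10111101 (10xxxxxx ✓), payload 111101.
Concatenate: 1000111010111101 = 0x8EBD (16 bits → U+8EBD).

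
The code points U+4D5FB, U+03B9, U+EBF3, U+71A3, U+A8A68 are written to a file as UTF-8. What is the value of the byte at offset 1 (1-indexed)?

1-indexed offset 1 is 0-indexed offset 0.
U+4D5FB → 4-byte form F1 8D 97 BB at offsets 0–3.
Offset 0 falls in char 1's range; it's byte 1 of F1 8D 97 BB = 0xF1.

0xF1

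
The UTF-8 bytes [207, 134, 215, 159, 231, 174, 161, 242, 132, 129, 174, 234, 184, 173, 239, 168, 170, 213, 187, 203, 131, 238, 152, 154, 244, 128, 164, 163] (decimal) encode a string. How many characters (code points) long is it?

Byte at offset 0: 0xCF = 11001111 → 2-byte char (#1). Advance 2.
Byte at offset 2: 0xD7 = 11010111 → 2-byte char (#2). Advance 2.
Byte at offset 4: 0xE7 = 11100111 → 3-byte char (#3). Advance 3.
Byte at offset 7: 0xF2 = 11110010 → 4-byte char (#4). Advance 4.
Byte at offset 11: 0xEA = 11101010 → 3-byte char (#5). Advance 3.
Byte at offset 14: 0xEF = 11101111 → 3-byte char (#6). Advance 3.
Byte at offset 17: 0xD5 = 11010101 → 2-byte char (#7). Advance 2.
Byte at offset 19: 0xCB = 11001011 → 2-byte char (#8). Advance 2.
Byte at offset 21: 0xEE = 11101110 → 3-byte char (#9). Advance 3.
Byte at offset 24: 0xF4 = 11110100 → 4-byte char (#10). Advance 4.
Reached end at offset 28 after 10 code points.

10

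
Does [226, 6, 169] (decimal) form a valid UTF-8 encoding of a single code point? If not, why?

invalid (non-continuation byte where continuation expected)

Leading byte 0xE2 = 11100010 → 3-byte form.
Byte 2 is 0x06 = 00000110, which is not 10xxxxxx — expected a continuation byte.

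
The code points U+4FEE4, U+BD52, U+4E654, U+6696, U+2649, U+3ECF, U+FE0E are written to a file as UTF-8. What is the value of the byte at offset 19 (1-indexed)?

0xBB

1-indexed offset 19 is 0-indexed offset 18.
U+4FEE4 → 4-byte form F1 8F BB A4 at offsets 0–3.
U+BD52 → 3-byte form EB B5 92 at offsets 4–6.
U+4E654 → 4-byte form F1 8E 99 94 at offsets 7–10.
U+6696 → 3-byte form E6 9A 96 at offsets 11–13.
U+2649 → 3-byte form E2 99 89 at offsets 14–16.
U+3ECF → 3-byte form E3 BB 8F at offsets 17–19.
Offset 18 falls in char 6's range; it's byte 2 of E3 BB 8F = 0xBB.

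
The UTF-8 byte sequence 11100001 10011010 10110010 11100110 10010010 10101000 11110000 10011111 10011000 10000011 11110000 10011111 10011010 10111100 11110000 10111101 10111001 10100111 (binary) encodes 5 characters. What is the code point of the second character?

U+64A8

Offset 0: leading byte 0xE1 = 11100001 → 3-byte char #1 = E1 9A B2.
Offset 3: leading byte 0xE6 = 11100110 → 3-byte char #2 = E6 92 A8.
Leading byte 0xE6 = 11100110 matches 1110xxxx → 3-byte sequence.
Byte 1: 0xE6 = 11100110, payload 0110 (4 bits).
Byte 2: 0x92 = 10010010 (10xxxxxx ✓), payload 010010.
Byte 3: 0xA8 = 10101000 (10xxxxxx ✓), payload 101000.
Concatenate: 0110010010101000 = 0x64A8 (16 bits → U+64A8).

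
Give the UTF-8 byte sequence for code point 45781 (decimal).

EB 8B 95

U+B2D5 = 0xB2D5 = 45781 decimal. In range U+0800–U+FFFF → 3-byte form: 1110xxxx 10xxxxxx 10xxxxxx.
Binary (16 bits): 1011001011010101.
Split 4+6+6: 1011 | 001011 | 010101.
Byte 1: 11101011 = 0xEB.
Byte 2: 10001011 = 0x8B.
Byte 3: 10010101 = 0x95.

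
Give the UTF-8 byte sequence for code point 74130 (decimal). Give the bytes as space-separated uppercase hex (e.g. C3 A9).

F0 92 86 92

U+12192 = 0x12192 = 74130 decimal. In range U+10000–U+10FFFF → 4-byte form: 11110xxx 10xxxxxx 10xxxxxx 10xxxxxx.
Binary (21 bits): 000010010000110010010.
Split 3+6+6+6: 000 | 010010 | 000110 | 010010.
Byte 1: 11110000 = 0xF0.
Byte 2: 10010010 = 0x92.
Byte 3: 10000110 = 0x86.
Byte 4: 10010010 = 0x92.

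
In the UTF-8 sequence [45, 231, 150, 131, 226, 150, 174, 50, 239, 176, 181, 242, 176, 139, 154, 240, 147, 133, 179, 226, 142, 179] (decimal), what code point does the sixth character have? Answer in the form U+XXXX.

U+B02DA

Offset 0: leading byte 0x2D = 00101101 → 1-byte char #1 = 2D.
Offset 1: leading byte 0xE7 = 11100111 → 3-byte char #2 = E7 96 83.
Offset 4: leading byte 0xE2 = 11100010 → 3-byte char #3 = E2 96 AE.
Offset 7: leading byte 0x32 = 00110010 → 1-byte char #4 = 32.
Offset 8: leading byte 0xEF = 11101111 → 3-byte char #5 = EF B0 B5.
Offset 11: leading byte 0xF2 = 11110010 → 4-byte char #6 = F2 B0 8B 9A.
Leading byte 0xF2 = 11110010 matches 11110xxx → 4-byte sequence.
Byte 1: 0xF2 = 11110010, payload 010 (3 bits).
Byte 2: 0xB0 = 10110000 (10xxxxxx ✓), payload 110000.
Byte 3: 0x8B = 10001011 (10xxxxxx ✓), payload 001011.
Byte 4: 0x9A = 10011010 (10xxxxxx ✓), payload 011010.
Concatenate: 010110000001011011010 = 0xB02DA (21 bits → U+B02DA).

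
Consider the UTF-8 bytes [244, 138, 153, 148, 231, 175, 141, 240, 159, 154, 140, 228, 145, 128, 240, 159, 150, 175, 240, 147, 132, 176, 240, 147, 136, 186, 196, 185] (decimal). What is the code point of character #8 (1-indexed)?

Offset 0: leading byte 0xF4 = 11110100 → 4-byte char #1 = F4 8A 99 94.
Offset 4: leading byte 0xE7 = 11100111 → 3-byte char #2 = E7 AF 8D.
Offset 7: leading byte 0xF0 = 11110000 → 4-byte char #3 = F0 9F 9A 8C.
Offset 11: leading byte 0xE4 = 11100100 → 3-byte char #4 = E4 91 80.
Offset 14: leading byte 0xF0 = 11110000 → 4-byte char #5 = F0 9F 96 AF.
Offset 18: leading byte 0xF0 = 11110000 → 4-byte char #6 = F0 93 84 B0.
Offset 22: leading byte 0xF0 = 11110000 → 4-byte char #7 = F0 93 88 BA.
Offset 26: leading byte 0xC4 = 11000100 → 2-byte char #8 = C4 B9.
Leading byte 0xC4 = 11000100 matches 110xxxxx → 2-byte sequence.
Byte 1: 0xC4 = 11000100, payload 00100 (5 bits).
Byte 2: 0xB9 = 10111001 (10xxxxxx ✓), payload 111001.
Concatenate: 00100111001 = 0x139 (11 bits → U+0139).

U+0139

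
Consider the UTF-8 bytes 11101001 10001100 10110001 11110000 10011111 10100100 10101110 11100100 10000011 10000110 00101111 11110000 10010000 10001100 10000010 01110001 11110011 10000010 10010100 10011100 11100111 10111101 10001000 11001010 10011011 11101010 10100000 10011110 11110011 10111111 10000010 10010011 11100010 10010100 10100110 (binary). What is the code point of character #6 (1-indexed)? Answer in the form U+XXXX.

Offset 0: leading byte 0xE9 = 11101001 → 3-byte char #1 = E9 8C B1.
Offset 3: leading byte 0xF0 = 11110000 → 4-byte char #2 = F0 9F A4 AE.
Offset 7: leading byte 0xE4 = 11100100 → 3-byte char #3 = E4 83 86.
Offset 10: leading byte 0x2F = 00101111 → 1-byte char #4 = 2F.
Offset 11: leading byte 0xF0 = 11110000 → 4-byte char #5 = F0 90 8C 82.
Offset 15: leading byte 0x71 = 01110001 → 1-byte char #6 = 71.
Leading byte 0x71 = 01110001 matches 0xxxxxxx → 1-byte sequence.
Byte 1: 0x71 = 01110001, payload 1110001 (7 bits).
Concatenate: 1110001 = 0x71 (7 bits → U+0071).

U+0071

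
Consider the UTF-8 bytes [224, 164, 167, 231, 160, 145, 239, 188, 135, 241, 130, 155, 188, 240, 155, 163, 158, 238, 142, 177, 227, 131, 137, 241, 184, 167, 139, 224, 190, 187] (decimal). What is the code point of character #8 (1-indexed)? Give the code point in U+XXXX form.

U+789CB

Offset 0: leading byte 0xE0 = 11100000 → 3-byte char #1 = E0 A4 A7.
Offset 3: leading byte 0xE7 = 11100111 → 3-byte char #2 = E7 A0 91.
Offset 6: leading byte 0xEF = 11101111 → 3-byte char #3 = EF BC 87.
Offset 9: leading byte 0xF1 = 11110001 → 4-byte char #4 = F1 82 9B BC.
Offset 13: leading byte 0xF0 = 11110000 → 4-byte char #5 = F0 9B A3 9E.
Offset 17: leading byte 0xEE = 11101110 → 3-byte char #6 = EE 8E B1.
Offset 20: leading byte 0xE3 = 11100011 → 3-byte char #7 = E3 83 89.
Offset 23: leading byte 0xF1 = 11110001 → 4-byte char #8 = F1 B8 A7 8B.
Leading byte 0xF1 = 11110001 matches 11110xxx → 4-byte sequence.
Byte 1: 0xF1 = 11110001, payload 001 (3 bits).
Byte 2: 0xB8 = 10111000 (10xxxxxx ✓), payload 111000.
Byte 3: 0xA7 = 10100111 (10xxxxxx ✓), payload 100111.
Byte 4: 0x8B = 10001011 (10xxxxxx ✓), payload 001011.
Concatenate: 001111000100111001011 = 0x789CB (21 bits → U+789CB).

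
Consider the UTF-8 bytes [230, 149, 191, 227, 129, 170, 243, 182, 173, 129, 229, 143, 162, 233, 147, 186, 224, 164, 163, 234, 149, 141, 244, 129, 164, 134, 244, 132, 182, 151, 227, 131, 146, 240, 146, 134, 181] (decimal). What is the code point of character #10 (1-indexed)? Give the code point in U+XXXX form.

U+30D2

Offset 0: leading byte 0xE6 = 11100110 → 3-byte char #1 = E6 95 BF.
Offset 3: leading byte 0xE3 = 11100011 → 3-byte char #2 = E3 81 AA.
Offset 6: leading byte 0xF3 = 11110011 → 4-byte char #3 = F3 B6 AD 81.
Offset 10: leading byte 0xE5 = 11100101 → 3-byte char #4 = E5 8F A2.
Offset 13: leading byte 0xE9 = 11101001 → 3-byte char #5 = E9 93 BA.
Offset 16: leading byte 0xE0 = 11100000 → 3-byte char #6 = E0 A4 A3.
Offset 19: leading byte 0xEA = 11101010 → 3-byte char #7 = EA 95 8D.
Offset 22: leading byte 0xF4 = 11110100 → 4-byte char #8 = F4 81 A4 86.
Offset 26: leading byte 0xF4 = 11110100 → 4-byte char #9 = F4 84 B6 97.
Offset 30: leading byte 0xE3 = 11100011 → 3-byte char #10 = E3 83 92.
Leading byte 0xE3 = 11100011 matches 1110xxxx → 3-byte sequence.
Byte 1: 0xE3 = 11100011, payload 0011 (4 bits).
Byte 2: 0x83 = 10000011 (10xxxxxx ✓), payload 000011.
Byte 3: 0x92 = 10010010 (10xxxxxx ✓), payload 010010.
Concatenate: 0011000011010010 = 0x30D2 (16 bits → U+30D2).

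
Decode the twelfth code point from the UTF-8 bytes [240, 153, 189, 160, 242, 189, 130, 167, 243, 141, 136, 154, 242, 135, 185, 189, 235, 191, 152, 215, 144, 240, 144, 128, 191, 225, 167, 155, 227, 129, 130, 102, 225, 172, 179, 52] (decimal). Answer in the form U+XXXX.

U+0034

Offset 0: leading byte 0xF0 = 11110000 → 4-byte char #1 = F0 99 BD A0.
Offset 4: leading byte 0xF2 = 11110010 → 4-byte char #2 = F2 BD 82 A7.
Offset 8: leading byte 0xF3 = 11110011 → 4-byte char #3 = F3 8D 88 9A.
Offset 12: leading byte 0xF2 = 11110010 → 4-byte char #4 = F2 87 B9 BD.
Offset 16: leading byte 0xEB = 11101011 → 3-byte char #5 = EB BF 98.
Offset 19: leading byte 0xD7 = 11010111 → 2-byte char #6 = D7 90.
Offset 21: leading byte 0xF0 = 11110000 → 4-byte char #7 = F0 90 80 BF.
Offset 25: leading byte 0xE1 = 11100001 → 3-byte char #8 = E1 A7 9B.
Offset 28: leading byte 0xE3 = 11100011 → 3-byte char #9 = E3 81 82.
Offset 31: leading byte 0x66 = 01100110 → 1-byte char #10 = 66.
Offset 32: leading byte 0xE1 = 11100001 → 3-byte char #11 = E1 AC B3.
Offset 35: leading byte 0x34 = 00110100 → 1-byte char #12 = 34.
Leading byte 0x34 = 00110100 matches 0xxxxxxx → 1-byte sequence.
Byte 1: 0x34 = 00110100, payload 0110100 (7 bits).
Concatenate: 0110100 = 0x34 (7 bits → U+0034).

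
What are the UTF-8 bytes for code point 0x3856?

U+3856 = 0x3856 = 14422 decimal. In range U+0800–U+FFFF → 3-byte form: 1110xxxx 10xxxxxx 10xxxxxx.
Binary (16 bits): 0011100001010110.
Split 4+6+6: 0011 | 100001 | 010110.
Byte 1: 11100011 = 0xE3.
Byte 2: 10100001 = 0xA1.
Byte 3: 10010110 = 0x96.

E3 A1 96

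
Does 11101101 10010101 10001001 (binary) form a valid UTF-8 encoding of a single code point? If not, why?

Leading byte 0xED = 11101101 → 3-byte form.
Continuation bytes 0x95=10010101, 0x89=10001001 all match 10xxxxxx.
Decoded value 0xD549 is ≥ 0x800 (shortest form) and not a surrogate.

valid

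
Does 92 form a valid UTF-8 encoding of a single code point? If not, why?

invalid (continuation byte with no leading byte)

Byte 0x92 = 10010010 has the form 10xxxxxx — a continuation byte — but there is no preceding leading byte.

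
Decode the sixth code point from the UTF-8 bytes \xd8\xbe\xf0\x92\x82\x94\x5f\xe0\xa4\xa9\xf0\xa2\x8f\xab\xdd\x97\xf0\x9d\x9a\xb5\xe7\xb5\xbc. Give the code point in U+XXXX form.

Offset 0: leading byte 0xD8 = 11011000 → 2-byte char #1 = D8 BE.
Offset 2: leading byte 0xF0 = 11110000 → 4-byte char #2 = F0 92 82 94.
Offset 6: leading byte 0x5F = 01011111 → 1-byte char #3 = 5F.
Offset 7: leading byte 0xE0 = 11100000 → 3-byte char #4 = E0 A4 A9.
Offset 10: leading byte 0xF0 = 11110000 → 4-byte char #5 = F0 A2 8F AB.
Offset 14: leading byte 0xDD = 11011101 → 2-byte char #6 = DD 97.
Leading byte 0xDD = 11011101 matches 110xxxxx → 2-byte sequence.
Byte 1: 0xDD = 11011101, payload 11101 (5 bits).
Byte 2: 0x97 = 10010111 (10xxxxxx ✓), payload 010111.
Concatenate: 11101010111 = 0x757 (11 bits → U+0757).

U+0757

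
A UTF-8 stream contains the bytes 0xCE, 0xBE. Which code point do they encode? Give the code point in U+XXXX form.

Leading byte 0xCE = 11001110 matches 110xxxxx → 2-byte sequence.
Byte 1: 0xCE = 11001110, payload 01110 (5 bits).
Byte 2: 0xBE = 10111110 (10xxxxxx ✓), payload 111110.
Concatenate: 01110111110 = 0x3BE (11 bits → U+03BE).

U+03BE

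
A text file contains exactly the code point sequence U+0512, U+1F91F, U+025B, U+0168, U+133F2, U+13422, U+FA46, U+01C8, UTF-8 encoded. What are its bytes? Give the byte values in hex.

D4 92 F0 9F A4 9F C9 9B C5 A8 F0 93 8F B2 F0 93 90 A2 EF A9 86 C7 88

U+0512: 2-byte form → D4 92.
U+1F91F: 4-byte form → F0 9F A4 9F.
U+025B: 2-byte form → C9 9B.
U+0168: 2-byte form → C5 A8.
U+133F2: 4-byte form → F0 93 8F B2.
U+13422: 4-byte form → F0 93 90 A2.
U+FA46: 3-byte form → EF A9 86.
U+01C8: 2-byte form → C7 88.
Concatenated (23 bytes): D4 92 F0 9F A4 9F C9 9B C5 A8 F0 93 8F B2 F0 93 90 A2 EF A9 86 C7 88.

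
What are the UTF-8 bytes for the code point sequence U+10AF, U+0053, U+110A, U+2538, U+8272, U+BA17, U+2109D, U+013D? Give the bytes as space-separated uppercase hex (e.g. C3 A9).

U+10AF: 3-byte form → E1 82 AF.
U+0053: 1-byte form → 53.
U+110A: 3-byte form → E1 84 8A.
U+2538: 3-byte form → E2 94 B8.
U+8272: 3-byte form → E8 89 B2.
U+BA17: 3-byte form → EB A8 97.
U+2109D: 4-byte form → F0 A1 82 9D.
U+013D: 2-byte form → C4 BD.
Concatenated (22 bytes): E1 82 AF 53 E1 84 8A E2 94 B8 E8 89 B2 EB A8 97 F0 A1 82 9D C4 BD.

E1 82 AF 53 E1 84 8A E2 94 B8 E8 89 B2 EB A8 97 F0 A1 82 9D C4 BD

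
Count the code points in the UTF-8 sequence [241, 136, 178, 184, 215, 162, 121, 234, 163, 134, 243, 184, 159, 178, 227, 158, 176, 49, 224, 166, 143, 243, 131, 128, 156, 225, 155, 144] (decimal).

10

Byte at offset 0: 0xF1 = 11110001 → 4-byte char (#1). Advance 4.
Byte at offset 4: 0xD7 = 11010111 → 2-byte char (#2). Advance 2.
Byte at offset 6: 0x79 = 01111001 → 1-byte char (#3). Advance 1.
Byte at offset 7: 0xEA = 11101010 → 3-byte char (#4). Advance 3.
Byte at offset 10: 0xF3 = 11110011 → 4-byte char (#5). Advance 4.
Byte at offset 14: 0xE3 = 11100011 → 3-byte char (#6). Advance 3.
Byte at offset 17: 0x31 = 00110001 → 1-byte char (#7). Advance 1.
Byte at offset 18: 0xE0 = 11100000 → 3-byte char (#8). Advance 3.
Byte at offset 21: 0xF3 = 11110011 → 4-byte char (#9). Advance 4.
Byte at offset 25: 0xE1 = 11100001 → 3-byte char (#10). Advance 3.
Reached end at offset 28 after 10 code points.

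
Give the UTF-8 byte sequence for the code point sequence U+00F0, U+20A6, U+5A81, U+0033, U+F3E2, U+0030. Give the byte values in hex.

U+00F0: 2-byte form → C3 B0.
U+20A6: 3-byte form → E2 82 A6.
U+5A81: 3-byte form → E5 AA 81.
U+0033: 1-byte form → 33.
U+F3E2: 3-byte form → EF 8F A2.
U+0030: 1-byte form → 30.
Concatenated (13 bytes): C3 B0 E2 82 A6 E5 AA 81 33 EF 8F A2 30.

C3 B0 E2 82 A6 E5 AA 81 33 EF 8F A2 30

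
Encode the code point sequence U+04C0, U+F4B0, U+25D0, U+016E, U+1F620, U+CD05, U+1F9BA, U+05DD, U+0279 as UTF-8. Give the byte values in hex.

D3 80 EF 92 B0 E2 97 90 C5 AE F0 9F 98 A0 EC B4 85 F0 9F A6 BA D7 9D C9 B9

U+04C0: 2-byte form → D3 80.
U+F4B0: 3-byte form → EF 92 B0.
U+25D0: 3-byte form → E2 97 90.
U+016E: 2-byte form → C5 AE.
U+1F620: 4-byte form → F0 9F 98 A0.
U+CD05: 3-byte form → EC B4 85.
U+1F9BA: 4-byte form → F0 9F A6 BA.
U+05DD: 2-byte form → D7 9D.
U+0279: 2-byte form → C9 B9.
Concatenated (25 bytes): D3 80 EF 92 B0 E2 97 90 C5 AE F0 9F 98 A0 EC B4 85 F0 9F A6 BA D7 9D C9 B9.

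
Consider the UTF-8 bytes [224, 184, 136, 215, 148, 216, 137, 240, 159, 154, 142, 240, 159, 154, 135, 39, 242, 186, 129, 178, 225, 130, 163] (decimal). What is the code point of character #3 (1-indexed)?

U+0609

Offset 0: leading byte 0xE0 = 11100000 → 3-byte char #1 = E0 B8 88.
Offset 3: leading byte 0xD7 = 11010111 → 2-byte char #2 = D7 94.
Offset 5: leading byte 0xD8 = 11011000 → 2-byte char #3 = D8 89.
Leading byte 0xD8 = 11011000 matches 110xxxxx → 2-byte sequence.
Byte 1: 0xD8 = 11011000, payload 11000 (5 bits).
Byte 2: 0x89 = 10001001 (10xxxxxx ✓), payload 001001.
Concatenate: 11000001001 = 0x609 (11 bits → U+0609).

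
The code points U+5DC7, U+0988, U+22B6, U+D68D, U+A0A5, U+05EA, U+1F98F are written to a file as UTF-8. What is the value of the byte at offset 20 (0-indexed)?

U+5DC7 → 3-byte form E5 B7 87 at offsets 0–2.
U+0988 → 3-byte form E0 A6 88 at offsets 3–5.
U+22B6 → 3-byte form E2 8A B6 at offsets 6–8.
U+D68D → 3-byte form ED 9A 8D at offsets 9–11.
U+A0A5 → 3-byte form EA 82 A5 at offsets 12–14.
U+05EA → 2-byte form D7 AA at offsets 15–16.
U+1F98F → 4-byte form F0 9F A6 8F at offsets 17–20.
Offset 20 falls in char 7's range; it's byte 4 of F0 9F A6 8F = 0x8F.

0x8F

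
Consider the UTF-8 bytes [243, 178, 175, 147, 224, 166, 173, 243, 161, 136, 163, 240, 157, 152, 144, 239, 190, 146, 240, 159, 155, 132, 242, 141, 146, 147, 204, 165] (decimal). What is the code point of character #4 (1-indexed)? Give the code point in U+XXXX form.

U+1D610

Offset 0: leading byte 0xF3 = 11110011 → 4-byte char #1 = F3 B2 AF 93.
Offset 4: leading byte 0xE0 = 11100000 → 3-byte char #2 = E0 A6 AD.
Offset 7: leading byte 0xF3 = 11110011 → 4-byte char #3 = F3 A1 88 A3.
Offset 11: leading byte 0xF0 = 11110000 → 4-byte char #4 = F0 9D 98 90.
Leading byte 0xF0 = 11110000 matches 11110xxx → 4-byte sequence.
Byte 1: 0xF0 = 11110000, payload 000 (3 bits).
Byte 2: 0x9D = 10011101 (10xxxxxx ✓), payload 011101.
Byte 3: 0x98 = 10011000 (10xxxxxx ✓), payload 011000.
Byte 4: 0x90 = 10010000 (10xxxxxx ✓), payload 010000.
Concatenate: 000011101011000010000 = 0x1D610 (21 bits → U+1D610).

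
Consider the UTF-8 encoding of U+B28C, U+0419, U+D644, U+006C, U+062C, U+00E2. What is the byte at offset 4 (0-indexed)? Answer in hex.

0x99

U+B28C → 3-byte form EB 8A 8C at offsets 0–2.
U+0419 → 2-byte form D0 99 at offsets 3–4.
Offset 4 falls in char 2's range; it's byte 2 of D0 99 = 0x99.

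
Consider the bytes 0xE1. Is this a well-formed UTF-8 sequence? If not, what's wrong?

invalid (sequence truncated)

Leading byte 0xE1 = 11100001 → 3-byte form, but only 1 byte is present.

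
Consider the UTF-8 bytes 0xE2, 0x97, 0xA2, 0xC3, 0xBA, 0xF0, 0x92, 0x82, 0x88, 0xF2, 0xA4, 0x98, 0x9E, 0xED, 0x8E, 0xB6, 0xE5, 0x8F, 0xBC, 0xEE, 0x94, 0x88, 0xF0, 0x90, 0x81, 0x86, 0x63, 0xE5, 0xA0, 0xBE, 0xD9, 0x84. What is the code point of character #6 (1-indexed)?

Offset 0: leading byte 0xE2 = 11100010 → 3-byte char #1 = E2 97 A2.
Offset 3: leading byte 0xC3 = 11000011 → 2-byte char #2 = C3 BA.
Offset 5: leading byte 0xF0 = 11110000 → 4-byte char #3 = F0 92 82 88.
Offset 9: leading byte 0xF2 = 11110010 → 4-byte char #4 = F2 A4 98 9E.
Offset 13: leading byte 0xED = 11101101 → 3-byte char #5 = ED 8E B6.
Offset 16: leading byte 0xE5 = 11100101 → 3-byte char #6 = E5 8F BC.
Leading byte 0xE5 = 11100101 matches 1110xxxx → 3-byte sequence.
Byte 1: 0xE5 = 11100101, payload 0101 (4 bits).
Byte 2: 0x8F = 10001111 (10xxxxxx ✓), payload 001111.
Byte 3: 0xBC = 10111100 (10xxxxxx ✓), payload 111100.
Concatenate: 0101001111111100 = 0x53FC (16 bits → U+53FC).

U+53FC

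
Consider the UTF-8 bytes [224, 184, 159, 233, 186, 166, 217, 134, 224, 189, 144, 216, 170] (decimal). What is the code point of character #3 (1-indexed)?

U+0646

Offset 0: leading byte 0xE0 = 11100000 → 3-byte char #1 = E0 B8 9F.
Offset 3: leading byte 0xE9 = 11101001 → 3-byte char #2 = E9 BA A6.
Offset 6: leading byte 0xD9 = 11011001 → 2-byte char #3 = D9 86.
Leading byte 0xD9 = 11011001 matches 110xxxxx → 2-byte sequence.
Byte 1: 0xD9 = 11011001, payload 11001 (5 bits).
Byte 2: 0x86 = 10000110 (10xxxxxx ✓), payload 000110.
Concatenate: 11001000110 = 0x646 (11 bits → U+0646).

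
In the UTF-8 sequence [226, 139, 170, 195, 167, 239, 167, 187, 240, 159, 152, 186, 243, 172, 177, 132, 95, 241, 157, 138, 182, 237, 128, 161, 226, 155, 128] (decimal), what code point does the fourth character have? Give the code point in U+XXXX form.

U+1F63A

Offset 0: leading byte 0xE2 = 11100010 → 3-byte char #1 = E2 8B AA.
Offset 3: leading byte 0xC3 = 11000011 → 2-byte char #2 = C3 A7.
Offset 5: leading byte 0xEF = 11101111 → 3-byte char #3 = EF A7 BB.
Offset 8: leading byte 0xF0 = 11110000 → 4-byte char #4 = F0 9F 98 BA.
Leading byte 0xF0 = 11110000 matches 11110xxx → 4-byte sequence.
Byte 1: 0xF0 = 11110000, payload 000 (3 bits).
Byte 2: 0x9F = 10011111 (10xxxxxx ✓), payload 011111.
Byte 3: 0x98 = 10011000 (10xxxxxx ✓), payload 011000.
Byte 4: 0xBA = 10111010 (10xxxxxx ✓), payload 111010.
Concatenate: 000011111011000111010 = 0x1F63A (21 bits → U+1F63A).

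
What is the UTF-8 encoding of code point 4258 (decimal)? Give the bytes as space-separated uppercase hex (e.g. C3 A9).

E1 82 A2

U+10A2 = 0x10A2 = 4258 decimal. In range U+0800–U+FFFF → 3-byte form: 1110xxxx 10xxxxxx 10xxxxxx.
Binary (16 bits): 0001000010100010.
Split 4+6+6: 0001 | 000010 | 100010.
Byte 1: 11100001 = 0xE1.
Byte 2: 10000010 = 0x82.
Byte 3: 10100010 = 0xA2.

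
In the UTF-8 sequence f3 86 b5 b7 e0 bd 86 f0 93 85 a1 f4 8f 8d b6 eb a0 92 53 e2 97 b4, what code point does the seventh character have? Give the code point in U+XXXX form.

U+25F4

Offset 0: leading byte 0xF3 = 11110011 → 4-byte char #1 = F3 86 B5 B7.
Offset 4: leading byte 0xE0 = 11100000 → 3-byte char #2 = E0 BD 86.
Offset 7: leading byte 0xF0 = 11110000 → 4-byte char #3 = F0 93 85 A1.
Offset 11: leading byte 0xF4 = 11110100 → 4-byte char #4 = F4 8F 8D B6.
Offset 15: leading byte 0xEB = 11101011 → 3-byte char #5 = EB A0 92.
Offset 18: leading byte 0x53 = 01010011 → 1-byte char #6 = 53.
Offset 19: leading byte 0xE2 = 11100010 → 3-byte char #7 = E2 97 B4.
Leading byte 0xE2 = 11100010 matches 1110xxxx → 3-byte sequence.
Byte 1: 0xE2 = 11100010, payload 0010 (4 bits).
Byte 2: 0x97 = 10010111 (10xxxxxx ✓), payload 010111.
Byte 3: 0xB4 = 10110100 (10xxxxxx ✓), payload 110100.
Concatenate: 0010010111110100 = 0x25F4 (16 bits → U+25F4).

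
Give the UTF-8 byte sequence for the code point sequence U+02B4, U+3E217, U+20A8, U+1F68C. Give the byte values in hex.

CA B4 F0 BE 88 97 E2 82 A8 F0 9F 9A 8C

U+02B4: 2-byte form → CA B4.
U+3E217: 4-byte form → F0 BE 88 97.
U+20A8: 3-byte form → E2 82 A8.
U+1F68C: 4-byte form → F0 9F 9A 8C.
Concatenated (13 bytes): CA B4 F0 BE 88 97 E2 82 A8 F0 9F 9A 8C.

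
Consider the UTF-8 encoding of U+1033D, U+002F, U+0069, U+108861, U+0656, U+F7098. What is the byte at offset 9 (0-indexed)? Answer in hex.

U+1033D → 4-byte form F0 90 8C BD at offsets 0–3.
U+002F → 1-byte form 2F at offsets 4–4.
U+0069 → 1-byte form 69 at offsets 5–5.
U+108861 → 4-byte form F4 88 A1 A1 at offsets 6–9.
Offset 9 falls in char 4's range; it's byte 4 of F4 88 A1 A1 = 0xA1.

0xA1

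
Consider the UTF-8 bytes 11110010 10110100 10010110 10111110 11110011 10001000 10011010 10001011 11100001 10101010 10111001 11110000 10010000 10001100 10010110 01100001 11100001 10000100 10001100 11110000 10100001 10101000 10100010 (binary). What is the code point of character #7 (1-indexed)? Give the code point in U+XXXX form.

U+21A22

Offset 0: leading byte 0xF2 = 11110010 → 4-byte char #1 = F2 B4 96 BE.
Offset 4: leading byte 0xF3 = 11110011 → 4-byte char #2 = F3 88 9A 8B.
Offset 8: leading byte 0xE1 = 11100001 → 3-byte char #3 = E1 AA B9.
Offset 11: leading byte 0xF0 = 11110000 → 4-byte char #4 = F0 90 8C 96.
Offset 15: leading byte 0x61 = 01100001 → 1-byte char #5 = 61.
Offset 16: leading byte 0xE1 = 11100001 → 3-byte char #6 = E1 84 8C.
Offset 19: leading byte 0xF0 = 11110000 → 4-byte char #7 = F0 A1 A8 A2.
Leading byte 0xF0 = 11110000 matches 11110xxx → 4-byte sequence.
Byte 1: 0xF0 = 11110000, payload 000 (3 bits).
Byte 2: 0xA1 = 10100001 (10xxxxxx ✓), payload 100001.
Byte 3: 0xA8 = 10101000 (10xxxxxx ✓), payload 101000.
Byte 4: 0xA2 = 10100010 (10xxxxxx ✓), payload 100010.
Concatenate: 000100001101000100010 = 0x21A22 (21 bits → U+21A22).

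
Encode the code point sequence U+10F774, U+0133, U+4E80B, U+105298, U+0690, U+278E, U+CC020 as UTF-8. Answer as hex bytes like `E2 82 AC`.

F4 8F 9D B4 C4 B3 F1 8E A0 8B F4 85 8A 98 DA 90 E2 9E 8E F3 8C 80 A0

U+10F774: 4-byte form → F4 8F 9D B4.
U+0133: 2-byte form → C4 B3.
U+4E80B: 4-byte form → F1 8E A0 8B.
U+105298: 4-byte form → F4 85 8A 98.
U+0690: 2-byte form → DA 90.
U+278E: 3-byte form → E2 9E 8E.
U+CC020: 4-byte form → F3 8C 80 A0.
Concatenated (23 bytes): F4 8F 9D B4 C4 B3 F1 8E A0 8B F4 85 8A 98 DA 90 E2 9E 8E F3 8C 80 A0.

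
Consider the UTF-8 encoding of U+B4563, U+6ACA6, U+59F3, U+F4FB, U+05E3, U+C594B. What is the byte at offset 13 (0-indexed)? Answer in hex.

0xBB

U+B4563 → 4-byte form F2 B4 95 A3 at offsets 0–3.
U+6ACA6 → 4-byte form F1 AA B2 A6 at offsets 4–7.
U+59F3 → 3-byte form E5 A7 B3 at offsets 8–10.
U+F4FB → 3-byte form EF 93 BB at offsets 11–13.
Offset 13 falls in char 4's range; it's byte 3 of EF 93 BB = 0xBB.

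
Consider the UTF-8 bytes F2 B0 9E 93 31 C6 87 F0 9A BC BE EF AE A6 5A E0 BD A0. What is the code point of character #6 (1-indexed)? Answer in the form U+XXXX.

Offset 0: leading byte 0xF2 = 11110010 → 4-byte char #1 = F2 B0 9E 93.
Offset 4: leading byte 0x31 = 00110001 → 1-byte char #2 = 31.
Offset 5: leading byte 0xC6 = 11000110 → 2-byte char #3 = C6 87.
Offset 7: leading byte 0xF0 = 11110000 → 4-byte char #4 = F0 9A BC BE.
Offset 11: leading byte 0xEF = 11101111 → 3-byte char #5 = EF AE A6.
Offset 14: leading byte 0x5A = 01011010 → 1-byte char #6 = 5A.
Leading byte 0x5A = 01011010 matches 0xxxxxxx → 1-byte sequence.
Byte 1: 0x5A = 01011010, payload 1011010 (7 bits).
Concatenate: 1011010 = 0x5A (7 bits → U+005A).

U+005A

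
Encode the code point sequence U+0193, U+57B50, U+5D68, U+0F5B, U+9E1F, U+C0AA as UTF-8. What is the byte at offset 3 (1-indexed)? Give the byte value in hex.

0xF1

1-indexed offset 3 is 0-indexed offset 2.
U+0193 → 2-byte form C6 93 at offsets 0–1.
U+57B50 → 4-byte form F1 97 AD 90 at offsets 2–5.
Offset 2 falls in char 2's range; it's byte 1 of F1 97 AD 90 = 0xF1.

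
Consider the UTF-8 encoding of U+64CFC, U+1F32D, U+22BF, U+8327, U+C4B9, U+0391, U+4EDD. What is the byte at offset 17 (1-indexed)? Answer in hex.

1-indexed offset 17 is 0-indexed offset 16.
U+64CFC → 4-byte form F1 A4 B3 BC at offsets 0–3.
U+1F32D → 4-byte form F0 9F 8C AD at offsets 4–7.
U+22BF → 3-byte form E2 8A BF at offsets 8–10.
U+8327 → 3-byte form E8 8C A7 at offsets 11–13.
U+C4B9 → 3-byte form EC 92 B9 at offsets 14–16.
Offset 16 falls in char 5's range; it's byte 3 of EC 92 B9 = 0xB9.

0xB9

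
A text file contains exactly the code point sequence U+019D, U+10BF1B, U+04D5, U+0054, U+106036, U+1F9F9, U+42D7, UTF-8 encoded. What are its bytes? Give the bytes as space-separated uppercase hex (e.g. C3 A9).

U+019D: 2-byte form → C6 9D.
U+10BF1B: 4-byte form → F4 8B BC 9B.
U+04D5: 2-byte form → D3 95.
U+0054: 1-byte form → 54.
U+106036: 4-byte form → F4 86 80 B6.
U+1F9F9: 4-byte form → F0 9F A7 B9.
U+42D7: 3-byte form → E4 8B 97.
Concatenated (20 bytes): C6 9D F4 8B BC 9B D3 95 54 F4 86 80 B6 F0 9F A7 B9 E4 8B 97.

C6 9D F4 8B BC 9B D3 95 54 F4 86 80 B6 F0 9F A7 B9 E4 8B 97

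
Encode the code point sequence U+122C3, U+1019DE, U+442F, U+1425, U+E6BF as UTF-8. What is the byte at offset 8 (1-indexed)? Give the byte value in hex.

1-indexed offset 8 is 0-indexed offset 7.
U+122C3 → 4-byte form F0 92 8B 83 at offsets 0–3.
U+1019DE → 4-byte form F4 81 A7 9E at offsets 4–7.
Offset 7 falls in char 2's range; it's byte 4 of F4 81 A7 9E = 0x9E.

0x9E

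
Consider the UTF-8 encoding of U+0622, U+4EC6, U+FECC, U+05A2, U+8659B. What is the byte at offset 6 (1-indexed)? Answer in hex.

0xEF

1-indexed offset 6 is 0-indexed offset 5.
U+0622 → 2-byte form D8 A2 at offsets 0–1.
U+4EC6 → 3-byte form E4 BB 86 at offsets 2–4.
U+FECC → 3-byte form EF BB 8C at offsets 5–7.
Offset 5 falls in char 3's range; it's byte 1 of EF BB 8C = 0xEF.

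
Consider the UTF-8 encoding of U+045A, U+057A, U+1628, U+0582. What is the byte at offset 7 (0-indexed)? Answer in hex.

U+045A → 2-byte form D1 9A at offsets 0–1.
U+057A → 2-byte form D5 BA at offsets 2–3.
U+1628 → 3-byte form E1 98 A8 at offsets 4–6.
U+0582 → 2-byte form D6 82 at offsets 7–8.
Offset 7 falls in char 4's range; it's byte 1 of D6 82 = 0xD6.

0xD6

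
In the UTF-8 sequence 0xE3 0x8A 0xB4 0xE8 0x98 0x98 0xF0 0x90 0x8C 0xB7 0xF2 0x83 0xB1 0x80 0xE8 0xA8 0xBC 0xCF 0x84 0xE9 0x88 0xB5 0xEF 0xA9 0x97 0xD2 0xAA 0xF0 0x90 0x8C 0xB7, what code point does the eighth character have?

U+FA57

Offset 0: leading byte 0xE3 = 11100011 → 3-byte char #1 = E3 8A B4.
Offset 3: leading byte 0xE8 = 11101000 → 3-byte char #2 = E8 98 98.
Offset 6: leading byte 0xF0 = 11110000 → 4-byte char #3 = F0 90 8C B7.
Offset 10: leading byte 0xF2 = 11110010 → 4-byte char #4 = F2 83 B1 80.
Offset 14: leading byte 0xE8 = 11101000 → 3-byte char #5 = E8 A8 BC.
Offset 17: leading byte 0xCF = 11001111 → 2-byte char #6 = CF 84.
Offset 19: leading byte 0xE9 = 11101001 → 3-byte char #7 = E9 88 B5.
Offset 22: leading byte 0xEF = 11101111 → 3-byte char #8 = EF A9 97.
Leading byte 0xEF = 11101111 matches 1110xxxx → 3-byte sequence.
Byte 1: 0xEF = 11101111, payload 1111 (4 bits).
Byte 2: 0xA9 = 10101001 (10xxxxxx ✓), payload 101001.
Byte 3: 0x97 = 10010111 (10xxxxxx ✓), payload 010111.
Concatenate: 1111101001010111 = 0xFA57 (16 bits → U+FA57).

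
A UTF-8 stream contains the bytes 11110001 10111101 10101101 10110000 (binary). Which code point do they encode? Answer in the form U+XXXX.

Leading byte 0xF1 = 11110001 matches 11110xxx → 4-byte sequence.
Byte 1: 0xF1 = 11110001, payload 001 (3 bits).
Byte 2: 0xBD = 10111101 (10xxxxxx ✓), payload 111101.
Byte 3: 0xAD = 10101101 (10xxxxxx ✓), payload 101101.
Byte 4: 0xB0 = 10110000 (10xxxxxx ✓), payload 110000.
Concatenate: 001111101101101110000 = 0x7DB70 (21 bits → U+7DB70).

U+7DB70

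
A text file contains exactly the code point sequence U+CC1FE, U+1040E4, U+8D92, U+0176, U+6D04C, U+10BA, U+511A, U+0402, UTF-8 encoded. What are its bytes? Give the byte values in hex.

U+CC1FE: 4-byte form → F3 8C 87 BE.
U+1040E4: 4-byte form → F4 84 83 A4.
U+8D92: 3-byte form → E8 B6 92.
U+0176: 2-byte form → C5 B6.
U+6D04C: 4-byte form → F1 AD 81 8C.
U+10BA: 3-byte form → E1 82 BA.
U+511A: 3-byte form → E5 84 9A.
U+0402: 2-byte form → D0 82.
Concatenated (25 bytes): F3 8C 87 BE F4 84 83 A4 E8 B6 92 C5 B6 F1 AD 81 8C E1 82 BA E5 84 9A D0 82.

F3 8C 87 BE F4 84 83 A4 E8 B6 92 C5 B6 F1 AD 81 8C E1 82 BA E5 84 9A D0 82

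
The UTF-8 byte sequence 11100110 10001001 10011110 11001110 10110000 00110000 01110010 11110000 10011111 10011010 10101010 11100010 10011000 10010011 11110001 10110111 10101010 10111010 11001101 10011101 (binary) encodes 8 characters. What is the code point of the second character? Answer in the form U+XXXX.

Offset 0: leading byte 0xE6 = 11100110 → 3-byte char #1 = E6 89 9E.
Offset 3: leading byte 0xCE = 11001110 → 2-byte char #2 = CE B0.
Leading byte 0xCE = 11001110 matches 110xxxxx → 2-byte sequence.
Byte 1: 0xCE = 11001110, payload 01110 (5 bits).
Byte 2: 0xB0 = 10110000 (10xxxxxx ✓), payload 110000.
Concatenate: 01110110000 = 0x3B0 (11 bits → U+03B0).

U+03B0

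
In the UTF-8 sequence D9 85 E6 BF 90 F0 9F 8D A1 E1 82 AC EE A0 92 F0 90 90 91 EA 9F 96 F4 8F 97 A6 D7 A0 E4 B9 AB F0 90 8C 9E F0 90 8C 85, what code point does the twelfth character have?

Offset 0: leading byte 0xD9 = 11011001 → 2-byte char #1 = D9 85.
Offset 2: leading byte 0xE6 = 11100110 → 3-byte char #2 = E6 BF 90.
Offset 5: leading byte 0xF0 = 11110000 → 4-byte char #3 = F0 9F 8D A1.
Offset 9: leading byte 0xE1 = 11100001 → 3-byte char #4 = E1 82 AC.
Offset 12: leading byte 0xEE = 11101110 → 3-byte char #5 = EE A0 92.
Offset 15: leading byte 0xF0 = 11110000 → 4-byte char #6 = F0 90 90 91.
Offset 19: leading byte 0xEA = 11101010 → 3-byte char #7 = EA 9F 96.
Offset 22: leading byte 0xF4 = 11110100 → 4-byte char #8 = F4 8F 97 A6.
Offset 26: leading byte 0xD7 = 11010111 → 2-byte char #9 = D7 A0.
Offset 28: leading byte 0xE4 = 11100100 → 3-byte char #10 = E4 B9 AB.
Offset 31: leading byte 0xF0 = 11110000 → 4-byte char #11 = F0 90 8C 9E.
Offset 35: leading byte 0xF0 = 11110000 → 4-byte char #12 = F0 90 8C 85.
Leading byte 0xF0 = 11110000 matches 11110xxx → 4-byte sequence.
Byte 1: 0xF0 = 11110000, payload 000 (3 bits).
Byte 2: 0x90 = 10010000 (10xxxxxx ✓), payload 010000.
Byte 3: 0x8C = 10001100 (10xxxxxx ✓), payload 001100.
Byte 4: 0x85 = 10000101 (10xxxxxx ✓), payload 000101.
Concatenate: 000010000001100000101 = 0x10305 (21 bits → U+10305).

U+10305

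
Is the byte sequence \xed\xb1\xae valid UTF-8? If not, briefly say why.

invalid (encodes a surrogate (U+D800–U+DFFF))

Structurally a 3-byte sequence; payload = 0xDC6E.
But 0xDC6E is in U+D800–U+DFFF, the surrogate range. Surrogates are not Unicode scalar values and are forbidden in UTF-8.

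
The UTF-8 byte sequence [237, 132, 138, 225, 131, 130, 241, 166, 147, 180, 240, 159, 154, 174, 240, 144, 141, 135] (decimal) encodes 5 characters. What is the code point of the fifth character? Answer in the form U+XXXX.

U+10347

Offset 0: leading byte 0xED = 11101101 → 3-byte char #1 = ED 84 8A.
Offset 3: leading byte 0xE1 = 11100001 → 3-byte char #2 = E1 83 82.
Offset 6: leading byte 0xF1 = 11110001 → 4-byte char #3 = F1 A6 93 B4.
Offset 10: leading byte 0xF0 = 11110000 → 4-byte char #4 = F0 9F 9A AE.
Offset 14: leading byte 0xF0 = 11110000 → 4-byte char #5 = F0 90 8D 87.
Leading byte 0xF0 = 11110000 matches 11110xxx → 4-byte sequence.
Byte 1: 0xF0 = 11110000, payload 000 (3 bits).
Byte 2: 0x90 = 10010000 (10xxxxxx ✓), payload 010000.
Byte 3: 0x8D = 10001101 (10xxxxxx ✓), payload 001101.
Byte 4: 0x87 = 10000111 (10xxxxxx ✓), payload 000111.
Concatenate: 000010000001101000111 = 0x10347 (21 bits → U+10347).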